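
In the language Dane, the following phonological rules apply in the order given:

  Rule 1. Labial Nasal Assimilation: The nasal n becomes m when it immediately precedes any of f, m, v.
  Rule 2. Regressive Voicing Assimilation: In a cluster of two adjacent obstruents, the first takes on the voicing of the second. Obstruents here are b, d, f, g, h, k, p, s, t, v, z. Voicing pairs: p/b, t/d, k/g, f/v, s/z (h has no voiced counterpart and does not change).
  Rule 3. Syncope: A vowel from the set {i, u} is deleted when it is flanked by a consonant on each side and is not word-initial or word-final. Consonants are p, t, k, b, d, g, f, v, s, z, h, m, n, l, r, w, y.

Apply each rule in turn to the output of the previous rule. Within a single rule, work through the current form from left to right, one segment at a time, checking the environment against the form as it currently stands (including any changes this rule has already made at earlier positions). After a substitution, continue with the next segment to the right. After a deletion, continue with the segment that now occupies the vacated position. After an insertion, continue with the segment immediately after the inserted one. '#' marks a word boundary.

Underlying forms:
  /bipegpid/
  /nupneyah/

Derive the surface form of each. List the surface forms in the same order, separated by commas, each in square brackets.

[bpekpd], [npneyah]

/bipegpid/:
  Rule 1 Labial Nasal Assimilation: no change — [bipegpid]
  Rule 2 Regressive Voicing Assimilation: [bipegpid] → [bipekpid]
  Rule 3 Syncope: [bipekpid] → [bpekpd]
/nupneyah/:
  Rule 1 Labial Nasal Assimilation: no change — [nupneyah]
  Rule 2 Regressive Voicing Assimilation: no change — [nupneyah]
  Rule 3 Syncope: [nupneyah] → [npneyah]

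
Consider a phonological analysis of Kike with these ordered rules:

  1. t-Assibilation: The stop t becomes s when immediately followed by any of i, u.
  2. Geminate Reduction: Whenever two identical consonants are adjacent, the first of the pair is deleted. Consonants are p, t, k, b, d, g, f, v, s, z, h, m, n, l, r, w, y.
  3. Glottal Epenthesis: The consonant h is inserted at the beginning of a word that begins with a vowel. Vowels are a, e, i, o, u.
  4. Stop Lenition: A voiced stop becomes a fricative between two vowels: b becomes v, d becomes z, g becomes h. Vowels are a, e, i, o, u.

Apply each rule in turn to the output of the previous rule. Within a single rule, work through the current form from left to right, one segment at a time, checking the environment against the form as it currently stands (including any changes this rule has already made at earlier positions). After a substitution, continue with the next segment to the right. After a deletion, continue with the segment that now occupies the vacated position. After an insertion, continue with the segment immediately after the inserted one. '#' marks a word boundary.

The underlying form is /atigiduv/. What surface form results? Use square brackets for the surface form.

1 t-Assibilation: [atigiduv] → [asigiduv]
2 Geminate Reduction: no change — [asigiduv]
3 Glottal Epenthesis: [asigiduv] → [hasigiduv]
4 Stop Lenition: [hasigiduv] → [hasihizuv]

[hasihizuv]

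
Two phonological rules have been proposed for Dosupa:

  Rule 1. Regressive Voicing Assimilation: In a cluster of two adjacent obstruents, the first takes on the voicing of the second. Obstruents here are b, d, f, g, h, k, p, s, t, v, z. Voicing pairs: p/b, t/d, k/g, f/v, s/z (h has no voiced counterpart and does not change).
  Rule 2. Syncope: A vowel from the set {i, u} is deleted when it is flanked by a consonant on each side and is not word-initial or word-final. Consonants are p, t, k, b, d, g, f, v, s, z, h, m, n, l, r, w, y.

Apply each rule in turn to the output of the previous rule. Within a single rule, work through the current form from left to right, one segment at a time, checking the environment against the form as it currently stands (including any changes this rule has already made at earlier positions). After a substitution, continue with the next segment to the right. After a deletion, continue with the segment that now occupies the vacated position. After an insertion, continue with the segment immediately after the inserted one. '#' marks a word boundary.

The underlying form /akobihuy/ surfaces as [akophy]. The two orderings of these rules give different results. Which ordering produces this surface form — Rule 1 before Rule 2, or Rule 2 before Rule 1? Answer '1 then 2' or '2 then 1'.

Order 1 then 2:
  1 Regressive Voicing Assimilation: no change — [akobihuy]
  2 Syncope: [akobihuy] → [akobhy]
  result: [akobhy]
Order 2 then 1:
  2 Syncope: [akobihuy] → [akobhy]
  1 Regressive Voicing Assimilation: [akobhy] → [akophy]
  result: [akophy]

2 then 1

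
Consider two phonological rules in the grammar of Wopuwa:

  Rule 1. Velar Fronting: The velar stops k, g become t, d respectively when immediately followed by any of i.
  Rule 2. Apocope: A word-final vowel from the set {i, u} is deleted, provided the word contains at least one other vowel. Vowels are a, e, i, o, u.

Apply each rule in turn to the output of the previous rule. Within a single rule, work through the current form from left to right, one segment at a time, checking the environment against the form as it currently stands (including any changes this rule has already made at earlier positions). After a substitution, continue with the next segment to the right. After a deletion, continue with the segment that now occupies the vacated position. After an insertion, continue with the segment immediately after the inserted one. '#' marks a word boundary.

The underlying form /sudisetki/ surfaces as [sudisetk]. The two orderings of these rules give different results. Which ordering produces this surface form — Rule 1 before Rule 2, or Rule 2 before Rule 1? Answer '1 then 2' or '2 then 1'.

2 then 1

Order 1 then 2:
  1 Velar Fronting: [sudisetki] → [sudisetti]
  2 Apocope: [sudisetti] → [sudisett]
  result: [sudisett]
Order 2 then 1:
  2 Apocope: [sudisetki] → [sudisetk]
  1 Velar Fronting: no change — [sudisetk]
  result: [sudisetk]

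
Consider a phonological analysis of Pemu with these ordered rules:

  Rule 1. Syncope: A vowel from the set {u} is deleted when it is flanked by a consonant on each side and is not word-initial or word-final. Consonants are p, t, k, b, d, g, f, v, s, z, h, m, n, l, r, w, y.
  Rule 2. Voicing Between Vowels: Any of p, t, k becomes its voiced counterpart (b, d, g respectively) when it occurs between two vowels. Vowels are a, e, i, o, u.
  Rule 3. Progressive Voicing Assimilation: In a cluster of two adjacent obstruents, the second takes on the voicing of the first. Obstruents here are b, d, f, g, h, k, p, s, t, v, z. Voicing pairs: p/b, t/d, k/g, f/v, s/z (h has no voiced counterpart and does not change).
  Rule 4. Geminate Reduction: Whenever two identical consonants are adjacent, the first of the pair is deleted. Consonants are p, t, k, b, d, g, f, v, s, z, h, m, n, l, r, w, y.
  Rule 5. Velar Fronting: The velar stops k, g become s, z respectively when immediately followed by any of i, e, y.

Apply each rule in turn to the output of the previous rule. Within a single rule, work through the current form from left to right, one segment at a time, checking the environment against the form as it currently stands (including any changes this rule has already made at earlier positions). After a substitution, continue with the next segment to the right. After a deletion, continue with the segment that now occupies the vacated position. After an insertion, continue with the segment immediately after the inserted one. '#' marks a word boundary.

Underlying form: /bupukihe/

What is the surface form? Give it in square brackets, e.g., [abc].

Rule 1 Syncope: [bupukihe] → [bpkihe]
Rule 2 Voicing Between Vowels: no change — [bpkihe]
Rule 3 Progressive Voicing Assimilation: [bpkihe] → [bbgihe]
Rule 4 Geminate Reduction: [bbgihe] → [bgihe]
Rule 5 Velar Fronting: [bgihe] → [bzihe]

[bzihe]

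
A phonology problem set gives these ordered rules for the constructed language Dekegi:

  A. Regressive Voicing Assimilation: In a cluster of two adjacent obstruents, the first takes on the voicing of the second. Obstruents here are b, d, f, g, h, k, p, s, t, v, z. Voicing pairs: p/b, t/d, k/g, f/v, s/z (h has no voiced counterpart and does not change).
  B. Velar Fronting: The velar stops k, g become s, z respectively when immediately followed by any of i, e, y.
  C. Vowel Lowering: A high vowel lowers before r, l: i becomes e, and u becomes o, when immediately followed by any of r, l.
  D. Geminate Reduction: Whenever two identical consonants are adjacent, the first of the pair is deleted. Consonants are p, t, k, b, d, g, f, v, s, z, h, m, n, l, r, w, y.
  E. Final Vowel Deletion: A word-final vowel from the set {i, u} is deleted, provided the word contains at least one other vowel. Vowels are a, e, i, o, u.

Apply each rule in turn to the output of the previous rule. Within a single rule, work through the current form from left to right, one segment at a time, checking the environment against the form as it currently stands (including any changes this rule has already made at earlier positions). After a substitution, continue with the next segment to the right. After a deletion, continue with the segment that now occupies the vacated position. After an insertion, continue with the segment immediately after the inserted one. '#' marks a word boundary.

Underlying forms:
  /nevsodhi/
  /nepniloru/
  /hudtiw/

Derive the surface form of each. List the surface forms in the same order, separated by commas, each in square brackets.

/nevsodhi/:
  A Regressive Voicing Assimilation: [nevsodhi] → [nefsothi]
  B Velar Fronting: no change — [nefsothi]
  C Vowel Lowering: no change — [nefsothi]
  D Geminate Reduction: no change — [nefsothi]
  E Final Vowel Deletion: [nefsothi] → [nefsoth]
/nepniloru/:
  A Regressive Voicing Assimilation: no change — [nepniloru]
  B Velar Fronting: no change — [nepniloru]
  C Vowel Lowering: [nepniloru] → [nepneloru]
  D Geminate Reduction: no change — [nepneloru]
  E Final Vowel Deletion: [nepneloru] → [nepnelor]
/hudtiw/:
  A Regressive Voicing Assimilation: [hudtiw] → [huttiw]
  B Velar Fronting: no change — [huttiw]
  C Vowel Lowering: no change — [huttiw]
  D Geminate Reduction: [huttiw] → [hutiw]
  E Final Vowel Deletion: no change — [hutiw]

[nefsoth], [nepnelor], [hutiw]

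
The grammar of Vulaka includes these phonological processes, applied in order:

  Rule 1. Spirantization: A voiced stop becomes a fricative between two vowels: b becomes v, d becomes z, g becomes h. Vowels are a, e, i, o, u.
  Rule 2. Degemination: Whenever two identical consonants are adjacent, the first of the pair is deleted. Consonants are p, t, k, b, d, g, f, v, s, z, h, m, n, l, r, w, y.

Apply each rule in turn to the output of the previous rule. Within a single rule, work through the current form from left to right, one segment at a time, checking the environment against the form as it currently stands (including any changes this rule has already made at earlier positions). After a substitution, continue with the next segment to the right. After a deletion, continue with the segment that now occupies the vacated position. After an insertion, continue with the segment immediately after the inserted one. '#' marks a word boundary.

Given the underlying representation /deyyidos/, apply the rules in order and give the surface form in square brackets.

Rule 1 Spirantization: [deyyidos] → [deyyizos]
Rule 2 Degemination: [deyyizos] → [deyizos]

[deyizos]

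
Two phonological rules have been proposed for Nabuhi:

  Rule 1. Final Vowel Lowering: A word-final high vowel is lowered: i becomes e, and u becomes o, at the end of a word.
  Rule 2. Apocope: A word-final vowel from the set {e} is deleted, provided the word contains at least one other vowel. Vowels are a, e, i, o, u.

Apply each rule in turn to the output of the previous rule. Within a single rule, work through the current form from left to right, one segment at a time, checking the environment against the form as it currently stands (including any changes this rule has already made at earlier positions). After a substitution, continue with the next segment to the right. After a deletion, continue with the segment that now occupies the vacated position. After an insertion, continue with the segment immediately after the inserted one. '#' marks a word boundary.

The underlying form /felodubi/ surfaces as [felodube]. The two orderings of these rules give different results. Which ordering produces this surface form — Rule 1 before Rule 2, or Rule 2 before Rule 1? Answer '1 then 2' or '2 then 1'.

Order 1 then 2:
  1 Final Vowel Lowering: [felodubi] → [felodube]
  2 Apocope: [felodube] → [felodub]
  result: [felodub]
Order 2 then 1:
  2 Apocope: no change — [felodubi]
  1 Final Vowel Lowering: [felodubi] → [felodube]
  result: [felodube]

2 then 1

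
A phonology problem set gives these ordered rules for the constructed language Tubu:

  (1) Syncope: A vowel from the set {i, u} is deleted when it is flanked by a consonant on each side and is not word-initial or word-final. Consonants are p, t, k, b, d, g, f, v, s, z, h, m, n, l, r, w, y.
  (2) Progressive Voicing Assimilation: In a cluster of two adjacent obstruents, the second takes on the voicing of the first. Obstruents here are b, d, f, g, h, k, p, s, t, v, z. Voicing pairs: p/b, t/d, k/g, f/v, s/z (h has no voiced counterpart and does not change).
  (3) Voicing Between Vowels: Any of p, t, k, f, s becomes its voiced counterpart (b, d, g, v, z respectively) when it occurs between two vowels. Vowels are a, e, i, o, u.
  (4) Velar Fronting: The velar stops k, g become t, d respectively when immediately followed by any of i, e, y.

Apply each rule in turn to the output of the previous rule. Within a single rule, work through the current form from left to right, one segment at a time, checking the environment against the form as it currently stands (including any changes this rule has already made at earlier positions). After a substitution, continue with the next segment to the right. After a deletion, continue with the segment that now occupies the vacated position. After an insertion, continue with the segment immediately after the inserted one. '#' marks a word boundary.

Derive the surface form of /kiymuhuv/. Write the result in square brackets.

[tymhf]

(1) Syncope: [kiymuhuv] → [kymhv]
(2) Progressive Voicing Assimilation: [kymhv] → [kymhf]
(3) Voicing Between Vowels: no change — [kymhf]
(4) Velar Fronting: [kymhf] → [tymhf]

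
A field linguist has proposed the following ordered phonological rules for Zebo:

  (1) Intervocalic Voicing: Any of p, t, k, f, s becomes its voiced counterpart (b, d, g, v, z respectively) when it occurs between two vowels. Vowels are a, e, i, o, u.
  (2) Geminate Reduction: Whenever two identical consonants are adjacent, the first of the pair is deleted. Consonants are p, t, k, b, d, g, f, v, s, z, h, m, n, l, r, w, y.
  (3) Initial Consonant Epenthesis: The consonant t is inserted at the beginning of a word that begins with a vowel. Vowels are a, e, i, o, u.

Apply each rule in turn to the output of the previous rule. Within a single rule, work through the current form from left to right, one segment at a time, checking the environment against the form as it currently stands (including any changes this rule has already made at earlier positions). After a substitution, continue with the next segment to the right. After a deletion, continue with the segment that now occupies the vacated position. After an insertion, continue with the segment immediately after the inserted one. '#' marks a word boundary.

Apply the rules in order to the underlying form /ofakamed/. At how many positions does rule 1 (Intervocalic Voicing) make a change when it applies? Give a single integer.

2

(1) Intervocalic Voicing: [ofakamed] → [ovagamed]
(2) Geminate Reduction: no change — [ovagamed]
(3) Initial Consonant Epenthesis: [ovagamed] → [tovagamed]
Rule 1 changed 2 position(s).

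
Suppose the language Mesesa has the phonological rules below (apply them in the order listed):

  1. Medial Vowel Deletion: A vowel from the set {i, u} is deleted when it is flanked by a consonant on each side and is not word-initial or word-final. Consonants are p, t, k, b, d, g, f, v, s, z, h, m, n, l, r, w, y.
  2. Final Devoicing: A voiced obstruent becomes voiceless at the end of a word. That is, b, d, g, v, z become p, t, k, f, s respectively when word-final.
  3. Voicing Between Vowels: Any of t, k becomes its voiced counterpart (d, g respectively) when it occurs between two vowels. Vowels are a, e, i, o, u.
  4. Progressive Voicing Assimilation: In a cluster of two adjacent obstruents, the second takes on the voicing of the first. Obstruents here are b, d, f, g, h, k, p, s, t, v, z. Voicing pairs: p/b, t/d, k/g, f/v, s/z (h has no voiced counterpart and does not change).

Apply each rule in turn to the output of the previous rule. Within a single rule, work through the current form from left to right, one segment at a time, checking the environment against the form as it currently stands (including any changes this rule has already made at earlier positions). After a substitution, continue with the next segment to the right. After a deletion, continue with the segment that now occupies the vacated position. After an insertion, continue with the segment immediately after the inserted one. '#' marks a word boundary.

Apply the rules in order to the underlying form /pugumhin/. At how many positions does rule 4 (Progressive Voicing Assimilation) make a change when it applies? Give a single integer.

1 Medial Vowel Deletion: [pugumhin] → [pgmhn]
2 Final Devoicing: no change — [pgmhn]
3 Voicing Between Vowels: no change — [pgmhn]
4 Progressive Voicing Assimilation: [pgmhn] → [pkmhn]
Rule 4 changed 1 position(s).

1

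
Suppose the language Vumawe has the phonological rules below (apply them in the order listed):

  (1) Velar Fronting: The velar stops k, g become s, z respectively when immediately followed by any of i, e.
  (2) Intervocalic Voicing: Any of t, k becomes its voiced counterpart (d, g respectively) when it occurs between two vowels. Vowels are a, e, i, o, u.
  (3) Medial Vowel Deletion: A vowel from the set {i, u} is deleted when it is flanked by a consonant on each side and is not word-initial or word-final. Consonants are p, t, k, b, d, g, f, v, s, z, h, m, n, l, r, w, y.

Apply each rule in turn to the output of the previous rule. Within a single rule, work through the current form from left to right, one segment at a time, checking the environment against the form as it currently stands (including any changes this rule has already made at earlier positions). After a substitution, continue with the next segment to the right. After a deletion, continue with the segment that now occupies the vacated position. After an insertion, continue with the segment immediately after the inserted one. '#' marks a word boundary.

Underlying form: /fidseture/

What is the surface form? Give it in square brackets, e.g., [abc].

(1) Velar Fronting: no change — [fidseture]
(2) Intervocalic Voicing: [fidseture] → [fidsedure]
(3) Medial Vowel Deletion: [fidsedure] → [fdsedre]

[fdsedre]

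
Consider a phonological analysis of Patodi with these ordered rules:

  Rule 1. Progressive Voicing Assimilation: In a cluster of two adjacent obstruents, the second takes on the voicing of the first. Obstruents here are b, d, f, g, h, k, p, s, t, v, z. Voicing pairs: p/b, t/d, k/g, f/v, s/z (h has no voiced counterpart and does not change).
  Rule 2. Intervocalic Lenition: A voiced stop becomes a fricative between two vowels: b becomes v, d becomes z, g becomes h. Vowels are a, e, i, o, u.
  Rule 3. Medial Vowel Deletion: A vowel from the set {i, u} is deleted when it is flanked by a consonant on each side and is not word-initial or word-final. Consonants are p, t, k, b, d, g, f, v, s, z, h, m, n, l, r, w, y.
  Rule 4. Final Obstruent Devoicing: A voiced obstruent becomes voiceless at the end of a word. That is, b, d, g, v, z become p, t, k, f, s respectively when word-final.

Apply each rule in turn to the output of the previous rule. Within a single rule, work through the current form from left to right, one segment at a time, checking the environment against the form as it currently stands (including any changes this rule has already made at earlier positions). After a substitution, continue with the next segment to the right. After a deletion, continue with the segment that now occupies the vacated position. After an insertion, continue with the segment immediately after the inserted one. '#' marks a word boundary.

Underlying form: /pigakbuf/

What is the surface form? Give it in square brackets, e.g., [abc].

[phakpf]

Rule 1 Progressive Voicing Assimilation: [pigakbuf] → [pigakpuf]
Rule 2 Intervocalic Lenition: [pigakpuf] → [pihakpuf]
Rule 3 Medial Vowel Deletion: [pihakpuf] → [phakpf]
Rule 4 Final Obstruent Devoicing: no change — [phakpf]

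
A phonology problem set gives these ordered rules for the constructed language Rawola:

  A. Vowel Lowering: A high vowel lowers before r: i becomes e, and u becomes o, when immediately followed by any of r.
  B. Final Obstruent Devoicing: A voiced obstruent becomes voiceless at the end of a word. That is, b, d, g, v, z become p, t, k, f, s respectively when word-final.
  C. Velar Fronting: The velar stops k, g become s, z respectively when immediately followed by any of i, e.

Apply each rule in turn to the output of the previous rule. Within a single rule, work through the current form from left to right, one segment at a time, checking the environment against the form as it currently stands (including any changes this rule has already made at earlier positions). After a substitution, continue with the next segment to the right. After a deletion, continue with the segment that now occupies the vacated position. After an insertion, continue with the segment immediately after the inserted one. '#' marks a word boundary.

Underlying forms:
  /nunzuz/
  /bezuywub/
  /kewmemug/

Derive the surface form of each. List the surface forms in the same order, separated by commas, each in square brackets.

[nunzus], [bezuywup], [sewmemuk]

/nunzuz/:
  A Vowel Lowering: no change — [nunzuz]
  B Final Obstruent Devoicing: [nunzuz] → [nunzus]
  C Velar Fronting: no change — [nunzus]
/bezuywub/:
  A Vowel Lowering: no change — [bezuywub]
  B Final Obstruent Devoicing: [bezuywub] → [bezuywup]
  C Velar Fronting: no change — [bezuywup]
/kewmemug/:
  A Vowel Lowering: no change — [kewmemug]
  B Final Obstruent Devoicing: [kewmemug] → [kewmemuk]
  C Velar Fronting: [kewmemuk] → [sewmemuk]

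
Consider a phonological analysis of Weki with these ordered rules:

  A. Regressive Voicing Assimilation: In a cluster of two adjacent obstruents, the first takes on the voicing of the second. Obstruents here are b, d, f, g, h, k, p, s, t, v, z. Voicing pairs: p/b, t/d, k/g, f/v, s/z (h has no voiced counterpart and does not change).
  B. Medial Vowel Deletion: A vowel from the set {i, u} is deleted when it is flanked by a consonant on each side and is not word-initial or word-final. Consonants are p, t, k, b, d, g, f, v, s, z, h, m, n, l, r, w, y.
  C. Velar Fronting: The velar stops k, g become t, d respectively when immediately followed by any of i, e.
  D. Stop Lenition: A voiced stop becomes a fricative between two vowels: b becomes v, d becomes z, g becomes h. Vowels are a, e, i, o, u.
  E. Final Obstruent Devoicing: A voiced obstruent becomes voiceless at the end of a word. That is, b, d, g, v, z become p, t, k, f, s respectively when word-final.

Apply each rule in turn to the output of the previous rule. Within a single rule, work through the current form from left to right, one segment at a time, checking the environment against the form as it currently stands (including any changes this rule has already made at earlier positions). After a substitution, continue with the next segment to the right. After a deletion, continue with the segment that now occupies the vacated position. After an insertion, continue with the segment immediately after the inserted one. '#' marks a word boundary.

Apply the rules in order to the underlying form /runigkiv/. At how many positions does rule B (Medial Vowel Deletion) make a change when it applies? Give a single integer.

3

A Regressive Voicing Assimilation: [runigkiv] → [runikkiv]
B Medial Vowel Deletion: [runikkiv] → [rnkkv]
C Velar Fronting: no change — [rnkkv]
D Stop Lenition: no change — [rnkkv]
E Final Obstruent Devoicing: [rnkkv] → [rnkkf]
Rule B changed 3 position(s).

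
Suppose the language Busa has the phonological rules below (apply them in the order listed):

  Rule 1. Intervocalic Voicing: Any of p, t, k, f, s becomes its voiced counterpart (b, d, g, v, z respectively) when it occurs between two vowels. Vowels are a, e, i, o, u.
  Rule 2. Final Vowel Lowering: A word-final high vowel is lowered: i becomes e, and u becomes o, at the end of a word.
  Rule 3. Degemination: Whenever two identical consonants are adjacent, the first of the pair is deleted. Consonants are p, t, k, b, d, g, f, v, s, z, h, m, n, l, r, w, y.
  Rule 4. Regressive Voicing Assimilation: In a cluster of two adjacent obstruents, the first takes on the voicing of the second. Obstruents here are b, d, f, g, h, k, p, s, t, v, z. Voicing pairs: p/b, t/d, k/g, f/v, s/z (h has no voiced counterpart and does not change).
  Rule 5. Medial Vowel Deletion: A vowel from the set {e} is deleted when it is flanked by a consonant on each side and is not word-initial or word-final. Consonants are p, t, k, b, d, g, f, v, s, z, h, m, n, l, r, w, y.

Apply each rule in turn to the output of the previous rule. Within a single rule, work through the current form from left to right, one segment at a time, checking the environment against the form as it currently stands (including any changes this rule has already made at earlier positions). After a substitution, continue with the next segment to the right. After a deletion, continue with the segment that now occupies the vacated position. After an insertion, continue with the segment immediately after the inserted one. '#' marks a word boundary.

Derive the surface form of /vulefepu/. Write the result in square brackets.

Rule 1 Intervocalic Voicing: [vulefepu] → [vulevebu]
Rule 2 Final Vowel Lowering: [vulevebu] → [vulevebo]
Rule 3 Degemination: no change — [vulevebo]
Rule 4 Regressive Voicing Assimilation: no change — [vulevebo]
Rule 5 Medial Vowel Deletion: [vulevebo] → [vulvbo]

[vulvbo]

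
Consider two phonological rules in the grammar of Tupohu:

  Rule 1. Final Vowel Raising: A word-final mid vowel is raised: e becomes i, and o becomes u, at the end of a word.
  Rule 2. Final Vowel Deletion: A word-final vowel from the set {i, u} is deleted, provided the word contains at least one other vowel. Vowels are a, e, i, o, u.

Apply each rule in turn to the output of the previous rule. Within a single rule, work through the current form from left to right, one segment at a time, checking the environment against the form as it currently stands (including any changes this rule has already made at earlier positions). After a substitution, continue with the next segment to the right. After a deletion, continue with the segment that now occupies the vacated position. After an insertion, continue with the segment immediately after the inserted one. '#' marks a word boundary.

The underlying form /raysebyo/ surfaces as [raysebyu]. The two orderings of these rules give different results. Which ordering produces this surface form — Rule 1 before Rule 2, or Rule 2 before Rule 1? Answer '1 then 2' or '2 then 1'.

2 then 1

Order 1 then 2:
  1 Final Vowel Raising: [raysebyo] → [raysebyu]
  2 Final Vowel Deletion: [raysebyu] → [rayseby]
  result: [rayseby]
Order 2 then 1:
  2 Final Vowel Deletion: no change — [raysebyo]
  1 Final Vowel Raising: [raysebyo] → [raysebyu]
  result: [raysebyu]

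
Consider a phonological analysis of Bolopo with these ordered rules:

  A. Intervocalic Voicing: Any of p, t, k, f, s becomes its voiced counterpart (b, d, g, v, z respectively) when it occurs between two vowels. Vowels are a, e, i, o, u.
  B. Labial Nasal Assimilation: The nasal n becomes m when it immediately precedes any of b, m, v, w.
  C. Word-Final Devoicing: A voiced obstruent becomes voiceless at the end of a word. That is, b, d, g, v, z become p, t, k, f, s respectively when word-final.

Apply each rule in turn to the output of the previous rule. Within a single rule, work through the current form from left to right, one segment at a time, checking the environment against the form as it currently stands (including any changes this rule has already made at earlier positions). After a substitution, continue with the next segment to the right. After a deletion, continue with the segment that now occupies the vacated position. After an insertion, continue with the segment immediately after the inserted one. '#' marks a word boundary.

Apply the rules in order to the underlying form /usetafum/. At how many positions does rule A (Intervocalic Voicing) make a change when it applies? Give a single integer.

A Intervocalic Voicing: [usetafum] → [uzedavum]
B Labial Nasal Assimilation: no change — [uzedavum]
C Word-Final Devoicing: no change — [uzedavum]
Rule A changed 3 position(s).

3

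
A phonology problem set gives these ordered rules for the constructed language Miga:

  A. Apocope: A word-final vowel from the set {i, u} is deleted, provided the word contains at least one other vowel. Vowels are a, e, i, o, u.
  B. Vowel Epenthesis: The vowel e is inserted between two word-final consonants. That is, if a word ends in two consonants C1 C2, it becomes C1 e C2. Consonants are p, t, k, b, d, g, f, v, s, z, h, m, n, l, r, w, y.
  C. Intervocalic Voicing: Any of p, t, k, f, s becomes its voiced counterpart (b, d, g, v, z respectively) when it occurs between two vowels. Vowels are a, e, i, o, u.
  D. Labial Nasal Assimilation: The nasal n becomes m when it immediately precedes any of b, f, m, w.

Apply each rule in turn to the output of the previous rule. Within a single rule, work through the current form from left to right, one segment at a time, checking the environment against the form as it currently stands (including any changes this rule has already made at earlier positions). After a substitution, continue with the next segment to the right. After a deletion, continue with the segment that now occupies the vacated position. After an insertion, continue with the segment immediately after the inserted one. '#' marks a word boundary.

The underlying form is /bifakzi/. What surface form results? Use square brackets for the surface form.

[bivagez]

A Apocope: [bifakzi] → [bifakz]
B Vowel Epenthesis: [bifakz] → [bifakez]
C Intervocalic Voicing: [bifakez] → [bivagez]
D Labial Nasal Assimilation: no change — [bivagez]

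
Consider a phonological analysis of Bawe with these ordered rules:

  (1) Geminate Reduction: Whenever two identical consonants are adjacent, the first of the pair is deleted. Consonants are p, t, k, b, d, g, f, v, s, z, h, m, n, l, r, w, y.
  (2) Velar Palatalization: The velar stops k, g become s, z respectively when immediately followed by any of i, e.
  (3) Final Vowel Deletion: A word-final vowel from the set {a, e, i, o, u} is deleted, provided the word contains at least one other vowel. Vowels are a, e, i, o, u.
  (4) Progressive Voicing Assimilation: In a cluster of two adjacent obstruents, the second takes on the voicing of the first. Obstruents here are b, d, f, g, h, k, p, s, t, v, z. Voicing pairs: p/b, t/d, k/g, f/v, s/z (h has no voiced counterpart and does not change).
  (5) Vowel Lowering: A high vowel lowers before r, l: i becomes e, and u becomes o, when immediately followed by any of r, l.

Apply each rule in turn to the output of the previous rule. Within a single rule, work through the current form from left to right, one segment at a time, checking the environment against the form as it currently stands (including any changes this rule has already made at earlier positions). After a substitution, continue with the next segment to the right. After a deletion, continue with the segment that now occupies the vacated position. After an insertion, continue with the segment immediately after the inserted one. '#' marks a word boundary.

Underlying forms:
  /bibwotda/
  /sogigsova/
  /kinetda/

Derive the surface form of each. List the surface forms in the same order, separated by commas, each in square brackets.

/bibwotda/:
  (1) Geminate Reduction: no change — [bibwotda]
  (2) Velar Palatalization: no change — [bibwotda]
  (3) Final Vowel Deletion: [bibwotda] → [bibwotd]
  (4) Progressive Voicing Assimilation: [bibwotd] → [bibwott]
  (5) Vowel Lowering: no change — [bibwott]
/sogigsova/:
  (1) Geminate Reduction: no change — [sogigsova]
  (2) Velar Palatalization: [sogigsova] → [sozigsova]
  (3) Final Vowel Deletion: [sozigsova] → [sozigsov]
  (4) Progressive Voicing Assimilation: [sozigsov] → [sozigzov]
  (5) Vowel Lowering: no change — [sozigzov]
/kinetda/:
  (1) Geminate Reduction: no change — [kinetda]
  (2) Velar Palatalization: [kinetda] → [sinetda]
  (3) Final Vowel Deletion: [sinetda] → [sinetd]
  (4) Progressive Voicing Assimilation: [sinetd] → [sinett]
  (5) Vowel Lowering: no change — [sinett]

[bibwott], [sozigzov], [sinett]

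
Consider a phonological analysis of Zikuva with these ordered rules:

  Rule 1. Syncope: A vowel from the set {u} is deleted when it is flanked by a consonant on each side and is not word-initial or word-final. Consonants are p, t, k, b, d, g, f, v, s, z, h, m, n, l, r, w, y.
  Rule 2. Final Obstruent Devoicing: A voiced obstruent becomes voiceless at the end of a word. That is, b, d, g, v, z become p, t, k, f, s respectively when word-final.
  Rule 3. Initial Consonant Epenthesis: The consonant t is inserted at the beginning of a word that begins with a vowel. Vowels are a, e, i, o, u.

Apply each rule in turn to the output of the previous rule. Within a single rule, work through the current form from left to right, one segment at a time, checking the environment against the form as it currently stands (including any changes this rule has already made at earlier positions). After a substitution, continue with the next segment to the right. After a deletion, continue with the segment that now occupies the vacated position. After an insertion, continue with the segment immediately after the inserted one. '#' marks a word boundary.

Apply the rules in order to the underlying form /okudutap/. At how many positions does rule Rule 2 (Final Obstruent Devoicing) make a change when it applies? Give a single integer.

Rule 1 Syncope: [okudutap] → [okdtap]
Rule 2 Final Obstruent Devoicing: no change — [okdtap]
Rule 3 Initial Consonant Epenthesis: [okdtap] → [tokdtap]
Rule Rule 2 changed 0 position(s).

0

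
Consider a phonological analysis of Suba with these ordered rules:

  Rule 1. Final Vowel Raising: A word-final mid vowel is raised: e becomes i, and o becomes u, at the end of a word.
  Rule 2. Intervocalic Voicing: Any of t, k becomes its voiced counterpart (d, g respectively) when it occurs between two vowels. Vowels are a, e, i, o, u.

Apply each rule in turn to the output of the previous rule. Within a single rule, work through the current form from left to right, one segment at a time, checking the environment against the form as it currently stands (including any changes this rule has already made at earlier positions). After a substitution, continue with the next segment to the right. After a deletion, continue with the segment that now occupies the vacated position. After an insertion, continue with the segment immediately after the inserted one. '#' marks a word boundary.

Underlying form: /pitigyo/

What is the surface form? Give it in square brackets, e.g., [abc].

Rule 1 Final Vowel Raising: [pitigyo] → [pitigyu]
Rule 2 Intervocalic Voicing: [pitigyu] → [pidigyu]

[pidigyu]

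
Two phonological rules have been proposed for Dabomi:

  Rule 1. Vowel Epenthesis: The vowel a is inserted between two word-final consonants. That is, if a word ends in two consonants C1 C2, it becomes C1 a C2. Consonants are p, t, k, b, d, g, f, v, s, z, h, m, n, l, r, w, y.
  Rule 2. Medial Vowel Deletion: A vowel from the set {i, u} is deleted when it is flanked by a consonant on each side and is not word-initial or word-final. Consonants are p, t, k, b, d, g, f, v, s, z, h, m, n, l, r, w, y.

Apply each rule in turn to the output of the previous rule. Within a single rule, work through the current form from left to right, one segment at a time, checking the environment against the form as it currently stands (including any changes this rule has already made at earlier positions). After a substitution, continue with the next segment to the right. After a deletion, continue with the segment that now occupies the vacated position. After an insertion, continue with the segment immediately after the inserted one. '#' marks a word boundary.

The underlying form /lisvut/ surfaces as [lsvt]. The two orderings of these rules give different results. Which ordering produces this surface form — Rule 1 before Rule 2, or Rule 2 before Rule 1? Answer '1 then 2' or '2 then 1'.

1 then 2

Order 1 then 2:
  1 Vowel Epenthesis: no change — [lisvut]
  2 Medial Vowel Deletion: [lisvut] → [lsvt]
  result: [lsvt]
Order 2 then 1:
  2 Medial Vowel Deletion: [lisvut] → [lsvt]
  1 Vowel Epenthesis: [lsvt] → [lsvat]
  result: [lsvat]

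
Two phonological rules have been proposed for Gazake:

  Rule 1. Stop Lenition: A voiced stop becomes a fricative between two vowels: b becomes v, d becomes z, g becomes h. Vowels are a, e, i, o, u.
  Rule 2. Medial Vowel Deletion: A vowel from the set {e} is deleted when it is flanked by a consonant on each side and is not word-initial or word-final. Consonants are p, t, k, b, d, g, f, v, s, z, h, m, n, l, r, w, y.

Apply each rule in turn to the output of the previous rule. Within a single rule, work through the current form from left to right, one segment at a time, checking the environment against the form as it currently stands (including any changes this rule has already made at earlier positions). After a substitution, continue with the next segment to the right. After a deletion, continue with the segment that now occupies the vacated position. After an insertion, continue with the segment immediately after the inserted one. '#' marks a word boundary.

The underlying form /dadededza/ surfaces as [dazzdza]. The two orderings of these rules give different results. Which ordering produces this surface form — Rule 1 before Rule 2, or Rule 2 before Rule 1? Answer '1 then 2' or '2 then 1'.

Order 1 then 2:
  1 Stop Lenition: [dadededza] → [dazezedza]
  2 Medial Vowel Deletion: [dazezedza] → [dazzdza]
  result: [dazzdza]
Order 2 then 1:
  2 Medial Vowel Deletion: [dadededza] → [dadddza]
  1 Stop Lenition: no change — [dadddza]
  result: [dadddza]

1 then 2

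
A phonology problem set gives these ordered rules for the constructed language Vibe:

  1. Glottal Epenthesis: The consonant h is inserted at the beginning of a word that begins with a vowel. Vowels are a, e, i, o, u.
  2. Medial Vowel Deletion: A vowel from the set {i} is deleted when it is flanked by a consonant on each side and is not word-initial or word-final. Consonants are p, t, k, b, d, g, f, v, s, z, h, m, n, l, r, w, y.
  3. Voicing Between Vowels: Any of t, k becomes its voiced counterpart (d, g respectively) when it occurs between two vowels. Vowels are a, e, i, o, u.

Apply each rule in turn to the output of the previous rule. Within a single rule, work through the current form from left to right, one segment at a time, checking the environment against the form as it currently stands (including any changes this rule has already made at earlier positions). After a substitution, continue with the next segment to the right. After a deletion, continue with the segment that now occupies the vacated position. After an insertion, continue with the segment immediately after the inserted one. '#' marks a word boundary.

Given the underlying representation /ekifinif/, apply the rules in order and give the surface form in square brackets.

[hekfnf]

1 Glottal Epenthesis: [ekifinif] → [hekifinif]
2 Medial Vowel Deletion: [hekifinif] → [hekfnf]
3 Voicing Between Vowels: no change — [hekfnf]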